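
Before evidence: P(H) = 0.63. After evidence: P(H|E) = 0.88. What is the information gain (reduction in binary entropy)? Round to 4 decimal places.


Prior entropy = 0.9507
Posterior entropy = 0.5294
Information gain = 0.9507 - 0.5294 = 0.4213

0.4213


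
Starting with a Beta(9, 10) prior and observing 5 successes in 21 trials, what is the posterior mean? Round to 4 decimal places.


Posterior parameters: alpha = 9 + 5 = 14
beta = 10 + 16 = 26
Posterior mean = alpha / (alpha + beta) = 14 / 40
= 0.35

0.35


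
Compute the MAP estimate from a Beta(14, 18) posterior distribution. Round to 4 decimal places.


MAP = mode of Beta distribution
= (alpha - 1)/(alpha + beta - 2)
= (14-1)/(14+18-2)
= 13/30 = 0.4333

0.4333


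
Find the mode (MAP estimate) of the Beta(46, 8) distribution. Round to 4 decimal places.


For Beta(a,b) with a,b > 1:
Mode = (a-1)/(a+b-2) = (46-1)/(54-2)
= 45/52 = 0.8654

0.8654


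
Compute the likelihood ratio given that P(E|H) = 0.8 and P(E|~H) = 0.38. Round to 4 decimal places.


LR = P(E|H) / P(E|~H)
= 0.8 / 0.38 = 2.1053

2.1053


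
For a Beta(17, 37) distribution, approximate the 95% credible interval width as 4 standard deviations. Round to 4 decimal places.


Variance of Beta(a,b) = ab / ((a+b)^2 * (a+b+1))
= 17*37 / ((54)^2 * 55)
= 0.0039
SD = sqrt(0.0039) = 0.0626
Width = 4 * SD = 0.2505

0.2505


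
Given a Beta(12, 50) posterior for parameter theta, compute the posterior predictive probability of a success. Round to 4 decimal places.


For a Beta-Bernoulli model, the predictive probability is the mean:
P(success) = 12/(12+50) = 12/62 = 0.1935

0.1935


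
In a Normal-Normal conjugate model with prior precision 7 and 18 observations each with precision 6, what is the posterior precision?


Posterior precision = prior precision + n * observation precision
= 7 + 18 * 6
= 7 + 108 = 115

115


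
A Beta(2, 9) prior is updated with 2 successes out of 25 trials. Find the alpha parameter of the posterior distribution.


In the Beta-Binomial conjugate update:
alpha_post = alpha_prior + successes
= 2 + 2
= 4

4


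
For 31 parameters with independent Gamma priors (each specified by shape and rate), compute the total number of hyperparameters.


A Gamma prior has 2 hyperparameters per parameter.
Total = 31 * 2 = 62

62


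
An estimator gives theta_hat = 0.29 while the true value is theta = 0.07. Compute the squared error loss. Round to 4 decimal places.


The squared error loss is (theta_hat - theta)^2
= (0.29 - 0.07)^2
= (0.22)^2 = 0.0484

0.0484


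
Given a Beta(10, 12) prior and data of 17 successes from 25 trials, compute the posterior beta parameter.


Number of failures = 25 - 17 = 8
Posterior beta = 12 + 8 = 20

20


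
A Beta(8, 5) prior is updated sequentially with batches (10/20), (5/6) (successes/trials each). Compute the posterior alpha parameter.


Sequential conjugate updating is equivalent to a single batch update.
Total successes across all batches = 15
alpha_posterior = alpha_prior + total_successes = 8 + 15
= 23

23


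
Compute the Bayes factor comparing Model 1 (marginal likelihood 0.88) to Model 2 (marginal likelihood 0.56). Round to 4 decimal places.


BF12 = marginal likelihood of M1 / marginal likelihood of M2
= 0.88/0.56
= 1.5714

1.5714


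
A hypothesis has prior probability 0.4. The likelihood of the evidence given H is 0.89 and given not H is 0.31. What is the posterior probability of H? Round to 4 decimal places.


Using Bayes' theorem:
P(E) = 0.4 * 0.89 + 0.6 * 0.31
P(E) = 0.542
P(H|E) = (0.4 * 0.89) / 0.542 = 0.6568

0.6568


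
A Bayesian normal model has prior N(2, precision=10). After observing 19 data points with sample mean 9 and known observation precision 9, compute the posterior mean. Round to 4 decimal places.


Posterior mean = (prior_precision * prior_mean + n * data_precision * data_mean) / (prior_precision + n * data_precision)
Numerator = 10*2 + 19*9*9 = 1559
Denominator = 10 + 19*9 = 181
Posterior mean = 8.6133

8.6133


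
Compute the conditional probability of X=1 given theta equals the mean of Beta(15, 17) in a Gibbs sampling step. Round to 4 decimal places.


Mean of Beta(15, 17) = 0.4688
P(X=1 | theta=0.4688) = 0.4688

0.4688


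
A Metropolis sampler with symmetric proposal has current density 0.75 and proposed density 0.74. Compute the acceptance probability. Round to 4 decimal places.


For symmetric proposals, acceptance = min(1, pi(x*)/pi(x))
= min(1, 0.74/0.75)
= min(1, 0.9867) = 0.9867

0.9867


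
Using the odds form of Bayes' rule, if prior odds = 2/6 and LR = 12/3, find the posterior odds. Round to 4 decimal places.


Bayes' rule in odds form: posterior odds = prior odds * LR
= (2 * 12) / (6 * 3)
= 24/18 = 1.3333

1.3333


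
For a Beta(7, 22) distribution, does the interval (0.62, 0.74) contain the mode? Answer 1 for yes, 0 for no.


Mode of Beta(a,b) = (a-1)/(a+b-2)
= (7-1)/(7+22-2) = 0.2222
Check: 0.62 <= 0.2222 <= 0.74?
Result: 0

0


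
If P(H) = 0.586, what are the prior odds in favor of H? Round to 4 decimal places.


Prior odds = P(H) / (1 - P(H))
= 0.586 / 0.414
= 1.4155

1.4155


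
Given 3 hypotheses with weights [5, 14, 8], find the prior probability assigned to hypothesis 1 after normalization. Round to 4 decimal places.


To normalize, divide each weight by the sum of all weights.
Sum = 27
Prior(H1) = 5/27 = 0.1852

0.1852


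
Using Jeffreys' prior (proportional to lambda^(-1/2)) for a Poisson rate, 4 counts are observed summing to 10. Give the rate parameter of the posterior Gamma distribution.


Conjugate update: Gamma(prior_shape + S, prior_rate + n).
Prior shape = 0.5, prior rate = 0.
Posterior rate = 0 + n = 4

4.0


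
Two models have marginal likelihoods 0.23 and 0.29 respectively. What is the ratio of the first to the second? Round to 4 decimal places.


Evidence ratio = 0.23 / 0.29
= 0.7931

0.7931


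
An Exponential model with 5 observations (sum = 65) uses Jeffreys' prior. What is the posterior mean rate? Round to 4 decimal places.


Posterior Gamma(5, 65)
E[lambda] = 5/65 = 0.0769

0.0769


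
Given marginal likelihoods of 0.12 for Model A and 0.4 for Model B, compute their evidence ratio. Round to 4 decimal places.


Ratio = ML(A) / ML(B) = 0.12/0.4
= 0.3

0.3


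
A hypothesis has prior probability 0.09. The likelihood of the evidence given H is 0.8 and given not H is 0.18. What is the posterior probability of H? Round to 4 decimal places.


Using Bayes' theorem:
P(E) = 0.09 * 0.8 + 0.91 * 0.18
P(E) = 0.2358
P(H|E) = (0.09 * 0.8) / 0.2358 = 0.3053

0.3053


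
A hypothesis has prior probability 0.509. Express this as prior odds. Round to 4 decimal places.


Odds = P(H) / P(not H) = 0.509 / 0.491
= 1.0367

1.0367


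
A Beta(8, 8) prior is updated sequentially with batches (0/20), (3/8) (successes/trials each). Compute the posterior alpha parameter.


Sequential conjugate updating is equivalent to a single batch update.
Total successes across all batches = 3
alpha_posterior = alpha_prior + total_successes = 8 + 3
= 11

11


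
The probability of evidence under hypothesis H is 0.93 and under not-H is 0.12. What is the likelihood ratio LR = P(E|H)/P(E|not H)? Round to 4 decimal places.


LR = 0.93 / 0.12
= 7.75

7.75


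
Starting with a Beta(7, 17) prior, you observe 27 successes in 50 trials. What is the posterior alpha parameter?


For a Beta-Binomial conjugate model:
Posterior alpha = prior alpha + number of successes
= 7 + 27 = 34

34


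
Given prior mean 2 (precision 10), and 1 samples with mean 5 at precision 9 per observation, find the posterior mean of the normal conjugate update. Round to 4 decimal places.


The posterior mean is a precision-weighted average of prior and data.
Post. prec. = 10 + 9 = 19
Post. mean = (20 + 45)/19 = 65/19 = 3.4211

3.4211


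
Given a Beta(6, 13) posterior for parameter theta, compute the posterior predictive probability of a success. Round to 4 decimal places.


For a Beta-Bernoulli model, the predictive probability is the mean:
P(success) = 6/(6+13) = 6/19 = 0.3158

0.3158


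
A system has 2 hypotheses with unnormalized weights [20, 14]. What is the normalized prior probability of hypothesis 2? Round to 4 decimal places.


The normalized prior is the weight divided by the total.
Total weight = 34
P(H2) = 14 / 34 = 0.4118

0.4118


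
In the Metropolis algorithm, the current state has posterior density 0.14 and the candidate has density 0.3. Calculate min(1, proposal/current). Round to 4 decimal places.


Ratio = 0.3/0.14 = 2.1429
Acceptance probability = min(1, 2.1429)
= 1.0

1.0


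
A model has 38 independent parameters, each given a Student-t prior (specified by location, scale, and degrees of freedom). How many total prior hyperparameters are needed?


Each Student-t prior needs 3 hyperparameters (location, scale, and degrees of freedom).
Total = 3 * 38 = 114

114


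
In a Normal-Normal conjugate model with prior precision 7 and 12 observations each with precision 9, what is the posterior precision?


Posterior precision = prior precision + n * observation precision
= 7 + 12 * 9
= 7 + 108 = 115

115


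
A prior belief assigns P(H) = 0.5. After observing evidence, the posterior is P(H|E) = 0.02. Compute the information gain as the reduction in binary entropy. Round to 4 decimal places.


H(prior) = -0.5*log2(0.5) - 0.5*log2(0.5)
= 1.0
H(post) = -0.02*log2(0.02) - 0.98*log2(0.98)
= 0.1414
IG = 1.0 - 0.1414 = 0.8586

0.8586


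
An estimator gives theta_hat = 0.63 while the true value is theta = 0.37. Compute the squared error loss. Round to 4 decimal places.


The squared error loss is (theta_hat - theta)^2
= (0.63 - 0.37)^2
= (0.26)^2 = 0.0676

0.0676


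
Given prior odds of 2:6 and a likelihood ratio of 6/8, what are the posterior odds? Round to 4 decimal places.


Posterior odds = prior odds * LR
Prior odds = 2/6 = 0.3333
LR = 6/8 = 0.75
Posterior odds = 0.3333 * 0.75 = 0.25

0.25


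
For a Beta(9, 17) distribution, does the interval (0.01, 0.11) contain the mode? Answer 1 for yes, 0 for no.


Mode of Beta(a,b) = (a-1)/(a+b-2)
= (9-1)/(9+17-2) = 0.3333
Check: 0.01 <= 0.3333 <= 0.11?
Result: 0

0


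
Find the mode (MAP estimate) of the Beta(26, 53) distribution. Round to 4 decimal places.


For Beta(a,b) with a,b > 1:
Mode = (a-1)/(a+b-2) = (26-1)/(79-2)
= 25/77 = 0.3247

0.3247


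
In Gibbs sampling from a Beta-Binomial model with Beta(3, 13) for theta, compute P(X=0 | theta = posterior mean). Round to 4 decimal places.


Posterior mean = alpha/(alpha+beta) = 3/16 = 0.1875
P(X=0|theta=mean) = 1 - theta = 0.8125

0.8125


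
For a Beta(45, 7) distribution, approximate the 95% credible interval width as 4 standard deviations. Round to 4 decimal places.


Variance of Beta(a,b) = ab / ((a+b)^2 * (a+b+1))
= 45*7 / ((52)^2 * 53)
= 0.0022
SD = sqrt(0.0022) = 0.0469
Width = 4 * SD = 0.1875

0.1875


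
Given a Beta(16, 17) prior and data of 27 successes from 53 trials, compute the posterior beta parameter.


Number of failures = 53 - 27 = 26
Posterior beta = 17 + 26 = 43

43


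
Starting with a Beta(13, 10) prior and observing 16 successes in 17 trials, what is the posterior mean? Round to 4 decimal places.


Posterior parameters: alpha = 13 + 16 = 29
beta = 10 + 1 = 11
Posterior mean = alpha / (alpha + beta) = 29 / 40
= 0.725

0.725


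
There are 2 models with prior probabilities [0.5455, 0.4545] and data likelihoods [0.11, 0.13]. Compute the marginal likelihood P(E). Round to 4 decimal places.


P(E) = sum over models of P(M_i) * P(E|M_i)
= 0.5455*0.11 + 0.4545*0.13
= 0.1191

0.1191


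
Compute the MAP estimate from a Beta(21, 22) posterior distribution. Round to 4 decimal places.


MAP = mode of Beta distribution
= (alpha - 1)/(alpha + beta - 2)
= (21-1)/(21+22-2)
= 20/41 = 0.4878

0.4878


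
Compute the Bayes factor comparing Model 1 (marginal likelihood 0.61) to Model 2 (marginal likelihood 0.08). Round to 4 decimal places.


BF12 = marginal likelihood of M1 / marginal likelihood of M2
= 0.61/0.08
= 7.625

7.625


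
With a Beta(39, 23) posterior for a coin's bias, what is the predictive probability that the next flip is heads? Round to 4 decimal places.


The predictive probability equals the posterior mean.
P(next = heads) = alpha / (alpha + beta)
= 39 / 62 = 0.629

0.629


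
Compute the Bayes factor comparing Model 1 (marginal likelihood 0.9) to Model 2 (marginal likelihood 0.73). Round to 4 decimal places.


BF12 = marginal likelihood of M1 / marginal likelihood of M2
= 0.9/0.73
= 1.2329

1.2329


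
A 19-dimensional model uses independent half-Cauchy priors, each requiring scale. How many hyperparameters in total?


Per parameter: 1 (scale).
Total = 19 * 1 = 19

19


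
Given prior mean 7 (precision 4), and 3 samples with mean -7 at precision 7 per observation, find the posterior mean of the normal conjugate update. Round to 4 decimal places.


The posterior mean is a precision-weighted average of prior and data.
Post. prec. = 4 + 21 = 25
Post. mean = (28 + -147)/25 = -119/25 = -4.76

-4.76


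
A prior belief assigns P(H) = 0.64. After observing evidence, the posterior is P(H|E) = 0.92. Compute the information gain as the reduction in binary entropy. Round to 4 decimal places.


H(prior) = -0.64*log2(0.64) - 0.36*log2(0.36)
= 0.9427
H(post) = -0.92*log2(0.92) - 0.08*log2(0.08)
= 0.4022
IG = 0.9427 - 0.4022 = 0.5405

0.5405


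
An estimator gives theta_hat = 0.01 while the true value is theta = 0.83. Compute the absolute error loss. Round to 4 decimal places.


The absolute error loss is |theta_hat - theta|
= |0.01 - 0.83|
= 0.82

0.82


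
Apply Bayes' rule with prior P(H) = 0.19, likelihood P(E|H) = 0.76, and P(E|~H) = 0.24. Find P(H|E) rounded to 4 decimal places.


Step 1: Compute marginal P(E) = P(E|H)P(H) + P(E|~H)P(~H)
= 0.76*0.19 + 0.24*0.81 = 0.3388
Step 2: P(H|E) = P(E|H)P(H)/P(E) = 0.1444/0.3388
= 0.4262

0.4262


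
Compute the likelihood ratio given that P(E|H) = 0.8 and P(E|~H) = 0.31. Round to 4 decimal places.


LR = P(E|H) / P(E|~H)
= 0.8 / 0.31 = 2.5806

2.5806


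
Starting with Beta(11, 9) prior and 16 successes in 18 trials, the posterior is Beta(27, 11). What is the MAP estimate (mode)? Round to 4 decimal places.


The mode of Beta(a, b) when a > 1 and b > 1 is (a-1)/(a+b-2)
= (27 - 1) / (27 + 11 - 2)
= 26 / 36
= 0.7222

0.7222


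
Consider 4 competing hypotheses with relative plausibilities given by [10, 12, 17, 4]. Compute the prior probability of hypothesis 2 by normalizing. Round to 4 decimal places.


Sum of weights = 10 + 12 + 17 + 4 = 43
Normalized prior for H2 = 12 / 43
= 0.2791

0.2791


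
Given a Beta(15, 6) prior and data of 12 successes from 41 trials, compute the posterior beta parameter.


Number of failures = 41 - 12 = 29
Posterior beta = 6 + 29 = 35

35


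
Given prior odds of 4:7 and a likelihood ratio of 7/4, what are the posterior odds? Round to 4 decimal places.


Posterior odds = prior odds * LR
Prior odds = 4/7 = 0.5714
LR = 7/4 = 1.75
Posterior odds = 0.5714 * 1.75 = 1.0

1.0


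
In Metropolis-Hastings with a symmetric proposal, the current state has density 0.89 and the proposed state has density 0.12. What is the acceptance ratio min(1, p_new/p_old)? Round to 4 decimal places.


Ratio = p_new / p_old = 0.12 / 0.89 = 0.1348
Acceptance = min(1, 0.1348) = 0.1348

0.1348


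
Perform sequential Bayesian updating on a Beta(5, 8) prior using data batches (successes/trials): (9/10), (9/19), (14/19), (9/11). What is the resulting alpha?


Accumulate successes: 41
Posterior alpha = prior alpha + sum of successes
= 5 + 41 = 46

46


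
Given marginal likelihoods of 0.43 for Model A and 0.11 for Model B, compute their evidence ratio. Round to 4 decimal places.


Ratio = ML(A) / ML(B) = 0.43/0.11
= 3.9091

3.9091


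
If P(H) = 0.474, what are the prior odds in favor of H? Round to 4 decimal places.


Prior odds = P(H) / (1 - P(H))
= 0.474 / 0.526
= 0.9011

0.9011


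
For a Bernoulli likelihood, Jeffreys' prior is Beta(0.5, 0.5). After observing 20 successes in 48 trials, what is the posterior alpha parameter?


Jeffreys' prior for Bernoulli is Beta(0.5, 0.5).
Posterior is Beta(0.5 + k, 0.5 + n - k).
Posterior alpha = 0.5 + k = 0.5 + 20 = 20.5

20.5


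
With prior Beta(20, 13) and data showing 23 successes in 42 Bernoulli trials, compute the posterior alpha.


Conjugate update: alpha_posterior = alpha_prior + k
= 20 + 23 = 43

43


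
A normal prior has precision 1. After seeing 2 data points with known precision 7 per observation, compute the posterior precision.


In the conjugate normal model, precisions add:
tau_posterior = tau_prior + n * tau_data
= 1 + 2*7 = 15

15


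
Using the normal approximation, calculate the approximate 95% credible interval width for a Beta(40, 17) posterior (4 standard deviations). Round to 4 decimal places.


Var(Beta) = 40*17/(57^2 * 58) = 0.0036
SD = 0.0601
Width ~ 4*SD = 0.2403

0.2403


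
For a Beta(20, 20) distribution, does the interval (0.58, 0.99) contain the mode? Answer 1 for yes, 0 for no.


Mode of Beta(a,b) = (a-1)/(a+b-2)
= (20-1)/(20+20-2) = 0.5
Check: 0.58 <= 0.5 <= 0.99?
Result: 0

0


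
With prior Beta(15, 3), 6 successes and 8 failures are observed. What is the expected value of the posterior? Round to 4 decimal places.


Posterior = Beta(21, 11)
E[theta] = alpha/(alpha+beta)
= 21/32 = 0.6562

0.6562


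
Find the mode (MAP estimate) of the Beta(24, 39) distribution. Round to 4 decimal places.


For Beta(a,b) with a,b > 1:
Mode = (a-1)/(a+b-2) = (24-1)/(63-2)
= 23/61 = 0.377

0.377


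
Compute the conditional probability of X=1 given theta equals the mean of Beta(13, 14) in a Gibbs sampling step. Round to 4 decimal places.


Mean of Beta(13, 14) = 0.4815
P(X=1 | theta=0.4815) = 0.4815

0.4815


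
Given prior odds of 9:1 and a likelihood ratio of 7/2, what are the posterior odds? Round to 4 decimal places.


Posterior odds = prior odds * LR
Prior odds = 9/1 = 9.0
LR = 7/2 = 3.5
Posterior odds = 9.0 * 3.5 = 31.5

31.5


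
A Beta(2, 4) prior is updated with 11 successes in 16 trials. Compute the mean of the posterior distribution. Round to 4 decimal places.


After update: Beta(13, 9)
Mean = 13 / (13 + 9) = 13 / 22
= 0.5909

0.5909


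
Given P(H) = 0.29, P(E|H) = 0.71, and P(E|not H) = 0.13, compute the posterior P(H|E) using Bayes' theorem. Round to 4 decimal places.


By Bayes' theorem: P(H|E) = P(E|H)*P(H) / P(E)
P(E) = P(E|H)*P(H) + P(E|not H)*P(not H)
P(E) = 0.71*0.29 + 0.13*0.71 = 0.2982
P(H|E) = 0.71*0.29 / 0.2982 = 0.6905

0.6905


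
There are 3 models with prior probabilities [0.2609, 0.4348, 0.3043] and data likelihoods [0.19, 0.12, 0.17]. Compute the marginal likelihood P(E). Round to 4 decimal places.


P(E) = sum over models of P(M_i) * P(E|M_i)
= 0.2609*0.19 + 0.4348*0.12 + 0.3043*0.17
= 0.1535

0.1535


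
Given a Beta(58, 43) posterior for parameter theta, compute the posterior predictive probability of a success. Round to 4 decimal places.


For a Beta-Bernoulli model, the predictive probability is the mean:
P(success) = 58/(58+43) = 58/101 = 0.5743

0.5743


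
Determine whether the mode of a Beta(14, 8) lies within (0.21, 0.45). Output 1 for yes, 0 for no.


First find the mode: (a-1)/(a+b-2) = 0.65
Is 0.65 in (0.21, 0.45)? 0

0


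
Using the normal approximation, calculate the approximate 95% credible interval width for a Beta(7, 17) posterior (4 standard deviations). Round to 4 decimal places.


Var(Beta) = 7*17/(24^2 * 25) = 0.0083
SD = 0.0909
Width ~ 4*SD = 0.3636

0.3636


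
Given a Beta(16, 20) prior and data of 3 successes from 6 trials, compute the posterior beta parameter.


Number of failures = 6 - 3 = 3
Posterior beta = 20 + 3 = 23

23


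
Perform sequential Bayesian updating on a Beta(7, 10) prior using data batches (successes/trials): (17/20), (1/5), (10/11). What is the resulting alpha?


Accumulate successes: 28
Posterior alpha = prior alpha + sum of successes
= 7 + 28 = 35

35


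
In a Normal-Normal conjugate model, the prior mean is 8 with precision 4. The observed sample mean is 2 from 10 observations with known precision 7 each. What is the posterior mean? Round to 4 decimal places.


Posterior precision = tau0 + n*tau = 4 + 10*7 = 74
Posterior mean = (tau0*mu0 + n*tau*xbar) / posterior_precision
= (4*8 + 10*7*2) / 74
= 172 / 74 = 2.3243

2.3243


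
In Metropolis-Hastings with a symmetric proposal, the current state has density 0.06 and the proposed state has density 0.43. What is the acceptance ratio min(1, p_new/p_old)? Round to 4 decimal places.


Ratio = p_new / p_old = 0.43 / 0.06 = 7.1667
Acceptance = min(1, 7.1667) = 1.0

1.0


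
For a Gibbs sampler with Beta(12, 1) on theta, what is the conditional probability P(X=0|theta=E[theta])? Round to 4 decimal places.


E[theta] = 12/(12+1) = 0.9231
P(X=0|theta) = 1 - theta = 0.0769

0.0769


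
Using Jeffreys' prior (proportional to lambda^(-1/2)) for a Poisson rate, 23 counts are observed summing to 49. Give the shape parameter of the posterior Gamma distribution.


Conjugate update: Gamma(prior_shape + S, prior_rate + n).
Prior shape = 0.5, prior rate = 0.
Posterior shape = 0.5 + S = 0.5 + 49 = 49.5

49.5


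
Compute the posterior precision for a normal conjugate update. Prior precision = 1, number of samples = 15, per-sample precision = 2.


tau_post = tau_0 + n * tau
= 1 + 15 * 2 = 31

31


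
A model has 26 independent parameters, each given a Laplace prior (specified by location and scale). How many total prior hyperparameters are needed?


Each Laplace prior needs 2 hyperparameters (location and scale).
Total = 2 * 26 = 52

52


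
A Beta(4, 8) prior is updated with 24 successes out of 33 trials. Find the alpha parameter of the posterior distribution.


In the Beta-Binomial conjugate update:
alpha_post = alpha_prior + successes
= 4 + 24
= 28

28


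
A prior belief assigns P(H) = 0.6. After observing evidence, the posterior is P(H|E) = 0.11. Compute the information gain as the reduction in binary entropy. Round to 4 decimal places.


H(prior) = -0.6*log2(0.6) - 0.4*log2(0.4)
= 0.971
H(post) = -0.11*log2(0.11) - 0.89*log2(0.89)
= 0.4999
IG = 0.971 - 0.4999 = 0.471

0.471


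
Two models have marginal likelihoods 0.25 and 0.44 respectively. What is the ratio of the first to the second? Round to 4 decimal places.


Evidence ratio = 0.25 / 0.44
= 0.5682

0.5682


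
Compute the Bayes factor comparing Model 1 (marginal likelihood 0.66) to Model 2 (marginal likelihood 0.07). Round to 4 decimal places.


BF12 = marginal likelihood of M1 / marginal likelihood of M2
= 0.66/0.07
= 9.4286

9.4286


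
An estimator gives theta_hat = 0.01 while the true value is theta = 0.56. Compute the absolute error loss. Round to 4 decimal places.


The absolute error loss is |theta_hat - theta|
= |0.01 - 0.56|
= 0.55

0.55


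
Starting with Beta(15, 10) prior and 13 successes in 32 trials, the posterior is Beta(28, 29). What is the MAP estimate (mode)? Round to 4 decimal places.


The mode of Beta(a, b) when a > 1 and b > 1 is (a-1)/(a+b-2)
= (28 - 1) / (28 + 29 - 2)
= 27 / 55
= 0.4909

0.4909


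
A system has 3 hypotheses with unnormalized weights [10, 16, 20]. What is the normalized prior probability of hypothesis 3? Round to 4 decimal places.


The normalized prior is the weight divided by the total.
Total weight = 46
P(H3) = 20 / 46 = 0.4348

0.4348


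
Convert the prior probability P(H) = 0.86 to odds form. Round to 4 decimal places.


P(not H) = 1 - 0.86 = 0.14
Odds = 0.86 / 0.14 = 6.1429

6.1429


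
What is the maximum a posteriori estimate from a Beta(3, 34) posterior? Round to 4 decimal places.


The MAP estimate equals the mode of the distribution.
Mode of Beta(a,b) = (a-1)/(a+b-2)
= 2/35
= 0.0571

0.0571


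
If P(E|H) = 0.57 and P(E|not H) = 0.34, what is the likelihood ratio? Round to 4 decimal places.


Likelihood ratio = P(E|H) / P(E|not H)
= 0.57 / 0.34
= 1.6765

1.6765


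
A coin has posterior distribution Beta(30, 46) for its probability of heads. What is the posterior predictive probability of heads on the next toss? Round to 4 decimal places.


Posterior predictive = E[theta] = alpha/(alpha+beta)
= 30/76
= 0.3947

0.3947


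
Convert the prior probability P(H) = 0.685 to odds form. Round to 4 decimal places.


P(not H) = 1 - 0.685 = 0.315
Odds = 0.685 / 0.315 = 2.1746

2.1746


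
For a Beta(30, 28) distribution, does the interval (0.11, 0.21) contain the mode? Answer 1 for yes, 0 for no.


Mode of Beta(a,b) = (a-1)/(a+b-2)
= (30-1)/(30+28-2) = 0.5179
Check: 0.11 <= 0.5179 <= 0.21?
Result: 0

0


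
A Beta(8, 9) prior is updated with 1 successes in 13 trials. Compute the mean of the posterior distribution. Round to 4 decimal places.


After update: Beta(9, 21)
Mean = 9 / (9 + 21) = 9 / 30
= 0.3

0.3


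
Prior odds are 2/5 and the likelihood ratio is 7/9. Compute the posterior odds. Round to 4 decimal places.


Posterior odds = prior odds * likelihood ratio
= (2/5) * (7/9)
= 14 / 45
= 0.3111

0.3111


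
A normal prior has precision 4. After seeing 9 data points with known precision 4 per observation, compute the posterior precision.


In the conjugate normal model, precisions add:
tau_posterior = tau_prior + n * tau_data
= 4 + 9*4 = 40

40


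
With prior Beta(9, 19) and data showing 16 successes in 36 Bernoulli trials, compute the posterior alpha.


Conjugate update: alpha_posterior = alpha_prior + k
= 9 + 16 = 25

25


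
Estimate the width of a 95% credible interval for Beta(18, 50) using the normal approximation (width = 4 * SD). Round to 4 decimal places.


For Beta(a,b): Var = ab/((a+b)^2(a+b+1))
Var = 0.0028, SD = 0.0531
Approximate 95% CI width = 4 * 0.0531 = 0.2124

0.2124


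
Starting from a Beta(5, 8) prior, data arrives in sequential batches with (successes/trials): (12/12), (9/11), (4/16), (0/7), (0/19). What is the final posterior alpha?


In sequential Bayesian updating, we sum all successes.
Total successes = 25
Final alpha = 5 + 25 = 30

30


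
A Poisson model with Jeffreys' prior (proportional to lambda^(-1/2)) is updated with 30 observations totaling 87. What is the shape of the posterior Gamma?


Posterior = Gamma(0.5 + S, n)
= Gamma(0.5 + 87, 30)
Posterior shape = 0.5 + S = 0.5 + 87 = 87.5

87.5


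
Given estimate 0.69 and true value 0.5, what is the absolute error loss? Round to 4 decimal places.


Absolute error = |estimate - true|
= |0.19| = 0.19

0.19


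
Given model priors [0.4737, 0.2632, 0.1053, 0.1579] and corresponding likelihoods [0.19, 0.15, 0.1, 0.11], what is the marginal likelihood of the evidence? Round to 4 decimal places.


P(E) = sum_i P(M_i) P(E|M_i)
= 0.09 + 0.0395 + 0.0105 + 0.0174
= 0.1574

0.1574


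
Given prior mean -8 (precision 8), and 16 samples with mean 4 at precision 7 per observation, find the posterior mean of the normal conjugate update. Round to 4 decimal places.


The posterior mean is a precision-weighted average of prior and data.
Post. prec. = 8 + 112 = 120
Post. mean = (-64 + 448)/120 = 384/120 = 3.2

3.2


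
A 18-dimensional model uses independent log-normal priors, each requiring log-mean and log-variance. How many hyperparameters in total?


Per parameter: 2 (log-mean and log-variance).
Total = 18 * 2 = 36

36


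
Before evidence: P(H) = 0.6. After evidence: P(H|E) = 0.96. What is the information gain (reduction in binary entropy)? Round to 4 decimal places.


Prior entropy = 0.971
Posterior entropy = 0.2423
Information gain = 0.971 - 0.2423 = 0.7287

0.7287


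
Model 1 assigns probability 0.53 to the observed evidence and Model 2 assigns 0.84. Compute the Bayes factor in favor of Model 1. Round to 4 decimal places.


BF = P(data|M1) / P(data|M2)
= 0.53 / 0.84 = 0.631

0.631


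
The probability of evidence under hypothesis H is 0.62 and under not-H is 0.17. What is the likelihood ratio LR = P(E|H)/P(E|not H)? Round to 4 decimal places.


LR = 0.62 / 0.17
= 3.6471

3.6471


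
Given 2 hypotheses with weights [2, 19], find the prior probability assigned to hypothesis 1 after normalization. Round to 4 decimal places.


To normalize, divide each weight by the sum of all weights.
Sum = 21
Prior(H1) = 2/21 = 0.0952

0.0952


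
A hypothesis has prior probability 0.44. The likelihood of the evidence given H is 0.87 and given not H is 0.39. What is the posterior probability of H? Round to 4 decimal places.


Using Bayes' theorem:
P(E) = 0.44 * 0.87 + 0.56 * 0.39
P(E) = 0.6012
P(H|E) = (0.44 * 0.87) / 0.6012 = 0.6367

0.6367


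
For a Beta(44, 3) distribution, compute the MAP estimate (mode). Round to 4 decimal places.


MAP = mode = (a-1)/(a+b-2)
= (44-1)/(44+3-2)
= 43/45 = 0.9556

0.9556


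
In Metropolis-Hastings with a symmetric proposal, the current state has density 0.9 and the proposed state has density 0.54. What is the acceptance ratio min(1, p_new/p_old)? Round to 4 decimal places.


Ratio = p_new / p_old = 0.54 / 0.9 = 0.6
Acceptance = min(1, 0.6) = 0.6

0.6


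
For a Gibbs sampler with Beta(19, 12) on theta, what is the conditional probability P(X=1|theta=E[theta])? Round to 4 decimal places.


E[theta] = 19/(19+12) = 0.6129
P(X=1|theta) = theta = 0.6129

0.6129


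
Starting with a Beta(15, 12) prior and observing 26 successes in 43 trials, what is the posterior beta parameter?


Posterior beta = prior beta + failures
Failures = 43 - 26 = 17
beta_post = 12 + 17 = 29

29


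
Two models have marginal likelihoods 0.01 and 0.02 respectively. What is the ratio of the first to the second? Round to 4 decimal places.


Evidence ratio = 0.01 / 0.02
= 0.5

0.5


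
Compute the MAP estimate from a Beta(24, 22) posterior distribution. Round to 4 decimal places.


MAP = mode of Beta distribution
= (alpha - 1)/(alpha + beta - 2)
= (24-1)/(24+22-2)
= 23/44 = 0.5227

0.5227


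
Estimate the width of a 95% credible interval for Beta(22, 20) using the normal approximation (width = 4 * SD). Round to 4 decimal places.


For Beta(a,b): Var = ab/((a+b)^2(a+b+1))
Var = 0.0058, SD = 0.0762
Approximate 95% CI width = 4 * 0.0762 = 0.3047

0.3047


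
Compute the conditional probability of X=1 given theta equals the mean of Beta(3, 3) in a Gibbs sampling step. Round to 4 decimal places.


Mean of Beta(3, 3) = 0.5
P(X=1 | theta=0.5) = 0.5

0.5


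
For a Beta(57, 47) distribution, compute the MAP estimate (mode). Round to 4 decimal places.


MAP = mode = (a-1)/(a+b-2)
= (57-1)/(57+47-2)
= 56/102 = 0.549

0.549


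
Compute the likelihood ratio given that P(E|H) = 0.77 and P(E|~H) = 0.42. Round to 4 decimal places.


LR = P(E|H) / P(E|~H)
= 0.77 / 0.42 = 1.8333

1.8333


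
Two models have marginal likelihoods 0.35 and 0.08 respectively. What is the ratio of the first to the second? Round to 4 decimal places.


Evidence ratio = 0.35 / 0.08
= 4.375

4.375


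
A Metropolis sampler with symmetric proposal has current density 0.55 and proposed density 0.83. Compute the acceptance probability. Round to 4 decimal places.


For symmetric proposals, acceptance = min(1, pi(x*)/pi(x))
= min(1, 0.83/0.55)
= min(1, 1.5091) = 1.0

1.0


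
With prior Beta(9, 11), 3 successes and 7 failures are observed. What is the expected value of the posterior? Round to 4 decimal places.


Posterior = Beta(12, 18)
E[theta] = alpha/(alpha+beta)
= 12/30 = 0.4

0.4


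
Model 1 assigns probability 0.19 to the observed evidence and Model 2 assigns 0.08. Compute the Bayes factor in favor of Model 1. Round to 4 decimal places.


BF = P(data|M1) / P(data|M2)
= 0.19 / 0.08 = 2.375

2.375


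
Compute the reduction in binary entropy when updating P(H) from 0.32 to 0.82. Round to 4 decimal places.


H_before = -p*log2(p) - (1-p)*log2(1-p) for p=0.32: 0.9044
H_after for p=0.82: 0.6801
Reduction = 0.9044 - 0.6801 = 0.2243

0.2243


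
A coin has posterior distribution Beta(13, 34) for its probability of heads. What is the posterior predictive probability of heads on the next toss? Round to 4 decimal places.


Posterior predictive = E[theta] = alpha/(alpha+beta)
= 13/47
= 0.2766

0.2766


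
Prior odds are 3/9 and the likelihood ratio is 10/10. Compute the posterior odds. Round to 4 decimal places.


Posterior odds = prior odds * likelihood ratio
= (3/9) * (10/10)
= 30 / 90
= 0.3333

0.3333


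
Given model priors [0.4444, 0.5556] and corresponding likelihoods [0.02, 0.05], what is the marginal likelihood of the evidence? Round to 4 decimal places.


P(E) = sum_i P(M_i) P(E|M_i)
= 0.0089 + 0.0278
= 0.0367

0.0367


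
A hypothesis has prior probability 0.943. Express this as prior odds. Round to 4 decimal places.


Odds = P(H) / P(not H) = 0.943 / 0.057
= 16.5439

16.5439


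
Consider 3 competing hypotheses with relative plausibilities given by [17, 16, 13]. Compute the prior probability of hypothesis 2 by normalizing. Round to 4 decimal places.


Sum of weights = 17 + 16 + 13 = 46
Normalized prior for H2 = 16 / 46
= 0.3478

0.3478


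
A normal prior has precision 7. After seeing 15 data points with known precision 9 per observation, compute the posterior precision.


In the conjugate normal model, precisions add:
tau_posterior = tau_prior + n * tau_data
= 7 + 15*9 = 142

142


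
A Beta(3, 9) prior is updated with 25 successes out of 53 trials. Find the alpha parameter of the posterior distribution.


In the Beta-Binomial conjugate update:
alpha_post = alpha_prior + successes
= 3 + 25
= 28

28


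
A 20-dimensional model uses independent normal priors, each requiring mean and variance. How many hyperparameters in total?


Per parameter: 2 (mean and variance).
Total = 20 * 2 = 40

40


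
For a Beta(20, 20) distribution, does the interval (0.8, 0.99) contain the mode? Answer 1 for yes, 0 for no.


Mode of Beta(a,b) = (a-1)/(a+b-2)
= (20-1)/(20+20-2) = 0.5
Check: 0.8 <= 0.5 <= 0.99?
Result: 0

0


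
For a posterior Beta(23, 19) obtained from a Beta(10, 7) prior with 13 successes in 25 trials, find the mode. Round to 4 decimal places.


Mode = (alpha - 1) / (alpha + beta - 2)
= 22 / 40
= 0.55

0.55


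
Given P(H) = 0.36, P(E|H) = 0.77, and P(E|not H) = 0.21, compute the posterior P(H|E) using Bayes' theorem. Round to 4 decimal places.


By Bayes' theorem: P(H|E) = P(E|H)*P(H) / P(E)
P(E) = P(E|H)*P(H) + P(E|not H)*P(not H)
P(E) = 0.77*0.36 + 0.21*0.64 = 0.4116
P(H|E) = 0.77*0.36 / 0.4116 = 0.6735

0.6735


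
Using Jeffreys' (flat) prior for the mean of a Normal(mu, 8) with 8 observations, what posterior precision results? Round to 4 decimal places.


Flat prior means prior precision is 0.
Posterior precision = n / sigma^2 = 8/8 = 1.0

1.0


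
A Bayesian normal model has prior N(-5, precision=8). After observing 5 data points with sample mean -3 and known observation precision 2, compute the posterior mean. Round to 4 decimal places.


Posterior mean = (prior_precision * prior_mean + n * data_precision * data_mean) / (prior_precision + n * data_precision)
Numerator = 8*-5 + 5*2*-3 = -70
Denominator = 8 + 5*2 = 18
Posterior mean = -3.8889

-3.8889


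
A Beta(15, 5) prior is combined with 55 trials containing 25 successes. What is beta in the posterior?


In conjugate updating:
beta_posterior = beta_prior + (n - k)
= 5 + (55 - 25)
= 5 + 30 = 35

35


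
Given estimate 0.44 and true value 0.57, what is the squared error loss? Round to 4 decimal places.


Squared error = (estimate - true)^2
Difference = -0.13
Loss = -0.13^2 = 0.0169

0.0169


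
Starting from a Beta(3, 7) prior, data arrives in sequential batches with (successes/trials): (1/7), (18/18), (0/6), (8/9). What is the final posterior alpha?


In sequential Bayesian updating, we sum all successes.
Total successes = 27
Final alpha = 3 + 27 = 30

30


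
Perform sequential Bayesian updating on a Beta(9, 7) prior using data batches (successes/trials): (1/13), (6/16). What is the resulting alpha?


Accumulate successes: 7
Posterior alpha = prior alpha + sum of successes
= 9 + 7 = 16

16


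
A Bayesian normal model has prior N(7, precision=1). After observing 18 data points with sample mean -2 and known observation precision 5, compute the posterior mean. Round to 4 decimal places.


Posterior mean = (prior_precision * prior_mean + n * data_precision * data_mean) / (prior_precision + n * data_precision)
Numerator = 1*7 + 18*5*-2 = -173
Denominator = 1 + 18*5 = 91
Posterior mean = -1.9011

-1.9011


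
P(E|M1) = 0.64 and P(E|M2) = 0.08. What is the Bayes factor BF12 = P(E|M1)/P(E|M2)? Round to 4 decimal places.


Bayes factor BF12 = P(E|M1) / P(E|M2)
= 0.64 / 0.08
= 8.0

8.0


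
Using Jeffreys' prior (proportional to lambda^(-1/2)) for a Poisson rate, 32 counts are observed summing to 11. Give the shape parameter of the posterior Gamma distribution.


Conjugate update: Gamma(prior_shape + S, prior_rate + n).
Prior shape = 0.5, prior rate = 0.
Posterior shape = 0.5 + S = 0.5 + 11 = 11.5

11.5


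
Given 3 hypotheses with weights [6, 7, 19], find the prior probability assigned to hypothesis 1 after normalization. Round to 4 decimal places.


To normalize, divide each weight by the sum of all weights.
Sum = 32
Prior(H1) = 6/32 = 0.1875

0.1875


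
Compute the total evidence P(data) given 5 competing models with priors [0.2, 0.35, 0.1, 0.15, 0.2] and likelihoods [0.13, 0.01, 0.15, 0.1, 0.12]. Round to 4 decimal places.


Marginal likelihood = sum P(model_i) * P(data|model_i)
Model 1: 0.2 * 0.13 = 0.026
Model 2: 0.35 * 0.01 = 0.0035
Model 3: 0.1 * 0.15 = 0.015
Model 4: 0.15 * 0.1 = 0.015
Model 5: 0.2 * 0.12 = 0.024
Total = 0.0835

0.0835


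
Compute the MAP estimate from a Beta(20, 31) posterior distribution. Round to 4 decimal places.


MAP = mode of Beta distribution
= (alpha - 1)/(alpha + beta - 2)
= (20-1)/(20+31-2)
= 19/49 = 0.3878

0.3878


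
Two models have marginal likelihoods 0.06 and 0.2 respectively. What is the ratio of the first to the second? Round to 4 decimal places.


Evidence ratio = 0.06 / 0.2
= 0.3

0.3


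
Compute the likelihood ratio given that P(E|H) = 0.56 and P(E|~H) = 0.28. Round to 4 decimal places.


LR = P(E|H) / P(E|~H)
= 0.56 / 0.28 = 2.0

2.0


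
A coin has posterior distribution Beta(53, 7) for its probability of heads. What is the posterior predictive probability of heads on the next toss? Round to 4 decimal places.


Posterior predictive = E[theta] = alpha/(alpha+beta)
= 53/60
= 0.8833

0.8833


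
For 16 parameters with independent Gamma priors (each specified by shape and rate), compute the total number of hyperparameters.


A Gamma prior has 2 hyperparameters per parameter.
Total = 16 * 2 = 32

32


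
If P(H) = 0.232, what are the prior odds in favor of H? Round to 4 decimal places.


Prior odds = P(H) / (1 - P(H))
= 0.232 / 0.768
= 0.3021

0.3021


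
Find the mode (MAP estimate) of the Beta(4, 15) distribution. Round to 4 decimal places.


For Beta(a,b) with a,b > 1:
Mode = (a-1)/(a+b-2) = (4-1)/(19-2)
= 3/17 = 0.1765

0.1765


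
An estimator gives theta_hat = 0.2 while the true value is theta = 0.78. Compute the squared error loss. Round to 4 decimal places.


The squared error loss is (theta_hat - theta)^2
= (0.2 - 0.78)^2
= (-0.58)^2 = 0.3364

0.3364


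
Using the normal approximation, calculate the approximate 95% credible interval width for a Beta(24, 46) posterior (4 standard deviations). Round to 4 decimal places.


Var(Beta) = 24*46/(70^2 * 71) = 0.0032
SD = 0.0563
Width ~ 4*SD = 0.2253

0.2253
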